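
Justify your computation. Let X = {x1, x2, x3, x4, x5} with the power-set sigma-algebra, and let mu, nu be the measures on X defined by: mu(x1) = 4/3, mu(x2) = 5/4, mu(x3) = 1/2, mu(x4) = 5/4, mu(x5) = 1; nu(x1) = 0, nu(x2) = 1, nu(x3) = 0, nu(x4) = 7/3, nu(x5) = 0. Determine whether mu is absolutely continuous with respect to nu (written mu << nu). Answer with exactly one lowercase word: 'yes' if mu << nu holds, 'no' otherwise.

mu << nu means: every nu-null measurable set is also mu-null; equivalently, for every atom x, if nu({x}) = 0 then mu({x}) = 0.
Checking each atom:
  x1: nu = 0, mu = 4/3 > 0 -> violates mu << nu.
  x2: nu = 1 > 0 -> no constraint.
  x3: nu = 0, mu = 1/2 > 0 -> violates mu << nu.
  x4: nu = 7/3 > 0 -> no constraint.
  x5: nu = 0, mu = 1 > 0 -> violates mu << nu.
The atom(s) x1, x3, x5 violate the condition (nu = 0 but mu > 0). Therefore mu is NOT absolutely continuous w.r.t. nu.

no


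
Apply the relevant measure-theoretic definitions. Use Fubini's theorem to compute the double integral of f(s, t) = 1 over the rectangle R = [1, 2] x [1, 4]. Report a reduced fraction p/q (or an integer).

f(s, t) is a tensor product of a function of s and a function of t, and both factors are bounded continuous (hence Lebesgue integrable) on the rectangle, so Fubini's theorem applies:
  integral_R f d(m x m) = (integral_a1^b1 1 ds) * (integral_a2^b2 1 dt).
Inner integral in s: integral_{1}^{2} 1 ds = (2^1 - 1^1)/1
  = 1.
Inner integral in t: integral_{1}^{4} 1 dt = (4^1 - 1^1)/1
  = 3.
Product: (1) * (3) = 3.

3


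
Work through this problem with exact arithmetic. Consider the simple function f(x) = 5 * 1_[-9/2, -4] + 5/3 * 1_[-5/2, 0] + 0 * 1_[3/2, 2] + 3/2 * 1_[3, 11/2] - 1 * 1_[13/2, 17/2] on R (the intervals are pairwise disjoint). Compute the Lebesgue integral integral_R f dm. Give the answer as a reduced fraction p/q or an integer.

For a simple function f = sum_i c_i * 1_{A_i} with disjoint A_i,
  integral f dm = sum_i c_i * m(A_i).
Lengths of the A_i:
  m(A_1) = -4 - (-9/2) = 1/2.
  m(A_2) = 0 - (-5/2) = 5/2.
  m(A_3) = 2 - 3/2 = 1/2.
  m(A_4) = 11/2 - 3 = 5/2.
  m(A_5) = 17/2 - 13/2 = 2.
Contributions c_i * m(A_i):
  (5) * (1/2) = 5/2.
  (5/3) * (5/2) = 25/6.
  (0) * (1/2) = 0.
  (3/2) * (5/2) = 15/4.
  (-1) * (2) = -2.
Total: 5/2 + 25/6 + 0 + 15/4 - 2 = 101/12.

101/12


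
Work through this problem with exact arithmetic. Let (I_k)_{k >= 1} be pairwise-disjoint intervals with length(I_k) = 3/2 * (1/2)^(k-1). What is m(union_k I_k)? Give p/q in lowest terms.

By countable additivity of the Lebesgue measure on pairwise disjoint measurable sets,
  m(union_{k >= 1} I_k) = sum_{k >= 1} m(I_k) = sum_{k >= 1} a * r^(k-1),
  with a = 3/2 and r = 1/2.
Since 0 < r = 1/2 < 1, the geometric series converges:
  sum_{k >= 1} a * r^(k-1) = a / (1 - r).
  = 3/2 / (1 - 1/2)
  = 3/2 / (1/2)
  = 3.

3


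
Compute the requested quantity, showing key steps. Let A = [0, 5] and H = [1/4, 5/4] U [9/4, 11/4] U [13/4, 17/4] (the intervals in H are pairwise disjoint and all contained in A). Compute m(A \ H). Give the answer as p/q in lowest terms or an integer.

The ambient interval has length m(A) = 5 - 0 = 5.
Since the holes are disjoint and sit inside A, by finite additivity
  m(H) = sum_i (b_i - a_i), and m(A \ H) = m(A) - m(H).
Computing the hole measures:
  m(H_1) = 5/4 - 1/4 = 1.
  m(H_2) = 11/4 - 9/4 = 1/2.
  m(H_3) = 17/4 - 13/4 = 1.
Summed: m(H) = 1 + 1/2 + 1 = 5/2.
So m(A \ H) = 5 - 5/2 = 5/2.

5/2


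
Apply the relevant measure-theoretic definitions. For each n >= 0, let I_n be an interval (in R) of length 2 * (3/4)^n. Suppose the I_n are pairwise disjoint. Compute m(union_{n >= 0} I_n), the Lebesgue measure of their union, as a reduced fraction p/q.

By countable additivity of the Lebesgue measure on pairwise disjoint measurable sets,
  m(union_{n >= 0} I_n) = sum_{n >= 0} m(I_n) = sum_{n >= 0} a * r^n,
  with a = 2 and r = 3/4.
Since 0 < r = 3/4 < 1, the geometric series converges:
  sum_{n >= 0} a * r^n = a / (1 - r).
  = 2 / (1 - 3/4)
  = 2 / (1/4)
  = 8.

8


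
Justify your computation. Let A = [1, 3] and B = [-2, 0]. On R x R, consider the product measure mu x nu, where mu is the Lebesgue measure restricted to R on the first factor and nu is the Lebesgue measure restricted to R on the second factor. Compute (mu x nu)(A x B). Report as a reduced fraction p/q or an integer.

For a measurable rectangle A x B, the product measure satisfies
  (mu x nu)(A x B) = mu(A) * nu(B).
  mu(A) = 2.
  nu(B) = 2.
  (mu x nu)(A x B) = 2 * 2 = 4.

4


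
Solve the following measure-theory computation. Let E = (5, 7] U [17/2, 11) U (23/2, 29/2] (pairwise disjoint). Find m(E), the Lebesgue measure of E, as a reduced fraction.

For pairwise disjoint intervals, m(union_i I_i) = sum_i m(I_i),
and m is invariant under swapping open/closed endpoints (single points have measure 0).
So m(E) = sum_i (b_i - a_i).
  I_1 has length 7 - 5 = 2.
  I_2 has length 11 - 17/2 = 5/2.
  I_3 has length 29/2 - 23/2 = 3.
Summing:
  m(E) = 2 + 5/2 + 3 = 15/2.

15/2


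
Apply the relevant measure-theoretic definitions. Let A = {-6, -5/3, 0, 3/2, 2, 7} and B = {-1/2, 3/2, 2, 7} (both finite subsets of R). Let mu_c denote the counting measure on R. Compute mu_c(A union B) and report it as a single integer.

Counting measure on a finite set equals cardinality. By inclusion-exclusion, |A union B| = |A| + |B| - |A cap B|.
|A| = 6, |B| = 4, |A cap B| = 3.
So mu_c(A union B) = 6 + 4 - 3 = 7.

7


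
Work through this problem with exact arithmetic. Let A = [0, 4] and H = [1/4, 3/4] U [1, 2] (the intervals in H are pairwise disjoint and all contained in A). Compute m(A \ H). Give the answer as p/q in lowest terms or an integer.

The ambient interval has length m(A) = 4 - 0 = 4.
Since the holes are disjoint and sit inside A, by finite additivity
  m(H) = sum_i (b_i - a_i), and m(A \ H) = m(A) - m(H).
Computing the hole measures:
  m(H_1) = 3/4 - 1/4 = 1/2.
  m(H_2) = 2 - 1 = 1.
Summed: m(H) = 1/2 + 1 = 3/2.
So m(A \ H) = 4 - 3/2 = 5/2.

5/2


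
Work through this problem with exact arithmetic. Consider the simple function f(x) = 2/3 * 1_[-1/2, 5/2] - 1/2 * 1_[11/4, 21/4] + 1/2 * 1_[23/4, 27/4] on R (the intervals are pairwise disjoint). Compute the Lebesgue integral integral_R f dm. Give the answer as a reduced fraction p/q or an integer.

For a simple function f = sum_i c_i * 1_{A_i} with disjoint A_i,
  integral f dm = sum_i c_i * m(A_i).
Lengths of the A_i:
  m(A_1) = 5/2 - (-1/2) = 3.
  m(A_2) = 21/4 - 11/4 = 5/2.
  m(A_3) = 27/4 - 23/4 = 1.
Contributions c_i * m(A_i):
  (2/3) * (3) = 2.
  (-1/2) * (5/2) = -5/4.
  (1/2) * (1) = 1/2.
Total: 2 - 5/4 + 1/2 = 5/4.

5/4


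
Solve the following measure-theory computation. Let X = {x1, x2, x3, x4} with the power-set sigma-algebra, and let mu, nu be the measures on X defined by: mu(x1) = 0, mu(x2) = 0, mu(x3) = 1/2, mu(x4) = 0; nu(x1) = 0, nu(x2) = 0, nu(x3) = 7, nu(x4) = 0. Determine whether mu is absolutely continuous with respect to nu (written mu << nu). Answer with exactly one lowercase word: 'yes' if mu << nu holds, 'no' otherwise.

mu << nu means: every nu-null measurable set is also mu-null; equivalently, for every atom x, if nu({x}) = 0 then mu({x}) = 0.
Checking each atom:
  x1: nu = 0, mu = 0 -> consistent with mu << nu.
  x2: nu = 0, mu = 0 -> consistent with mu << nu.
  x3: nu = 7 > 0 -> no constraint.
  x4: nu = 0, mu = 0 -> consistent with mu << nu.
No atom violates the condition. Therefore mu << nu.

yes


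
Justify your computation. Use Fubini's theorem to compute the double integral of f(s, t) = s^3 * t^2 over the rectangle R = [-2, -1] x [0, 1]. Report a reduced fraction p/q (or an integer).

f(s, t) is a tensor product of a function of s and a function of t, and both factors are bounded continuous (hence Lebesgue integrable) on the rectangle, so Fubini's theorem applies:
  integral_R f d(m x m) = (integral_a1^b1 s^3 ds) * (integral_a2^b2 t^2 dt).
Inner integral in s: integral_{-2}^{-1} s^3 ds = ((-1)^4 - (-2)^4)/4
  = -15/4.
Inner integral in t: integral_{0}^{1} t^2 dt = (1^3 - 0^3)/3
  = 1/3.
Product: (-15/4) * (1/3) = -5/4.

-5/4


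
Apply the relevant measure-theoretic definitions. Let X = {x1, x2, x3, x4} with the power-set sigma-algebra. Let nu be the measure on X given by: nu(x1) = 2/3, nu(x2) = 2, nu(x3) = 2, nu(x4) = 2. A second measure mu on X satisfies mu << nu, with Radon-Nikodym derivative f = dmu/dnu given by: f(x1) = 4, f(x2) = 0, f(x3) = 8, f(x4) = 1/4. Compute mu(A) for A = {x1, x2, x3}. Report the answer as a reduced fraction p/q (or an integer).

By the defining property of the Radon-Nikodym derivative, for every measurable set A,
  mu(A) = integral_A f dnu.
Since nu is a discrete measure concentrated on the atoms of X, the integral over A reduces to the sum
  mu(A) = sum_{x in A} f(x) * nu({x}).
Computing each term:
  x1: f(x1) * nu(x1) = 4 * 2/3 = 8/3.
  x2: f(x2) * nu(x2) = 0 * 2 = 0.
  x3: f(x3) * nu(x3) = 8 * 2 = 16.
Summing: mu(A) = 8/3 + 0 + 16 = 56/3.

56/3


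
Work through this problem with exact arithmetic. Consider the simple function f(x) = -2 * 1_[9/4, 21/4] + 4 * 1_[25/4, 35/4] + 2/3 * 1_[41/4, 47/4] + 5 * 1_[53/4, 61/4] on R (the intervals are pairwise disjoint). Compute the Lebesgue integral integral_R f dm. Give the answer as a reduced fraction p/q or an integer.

For a simple function f = sum_i c_i * 1_{A_i} with disjoint A_i,
  integral f dm = sum_i c_i * m(A_i).
Lengths of the A_i:
  m(A_1) = 21/4 - 9/4 = 3.
  m(A_2) = 35/4 - 25/4 = 5/2.
  m(A_3) = 47/4 - 41/4 = 3/2.
  m(A_4) = 61/4 - 53/4 = 2.
Contributions c_i * m(A_i):
  (-2) * (3) = -6.
  (4) * (5/2) = 10.
  (2/3) * (3/2) = 1.
  (5) * (2) = 10.
Total: -6 + 10 + 1 + 10 = 15.

15


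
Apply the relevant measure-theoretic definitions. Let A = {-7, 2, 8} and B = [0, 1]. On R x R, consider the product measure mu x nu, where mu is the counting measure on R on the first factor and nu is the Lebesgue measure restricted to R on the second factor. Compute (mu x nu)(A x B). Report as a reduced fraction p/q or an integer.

For a measurable rectangle A x B, the product measure satisfies
  (mu x nu)(A x B) = mu(A) * nu(B).
  mu(A) = 3.
  nu(B) = 1.
  (mu x nu)(A x B) = 3 * 1 = 3.

3


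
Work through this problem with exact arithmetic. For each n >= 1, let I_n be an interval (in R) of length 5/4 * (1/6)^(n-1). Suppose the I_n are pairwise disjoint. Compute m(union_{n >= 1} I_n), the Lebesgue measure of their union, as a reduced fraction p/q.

By countable additivity of the Lebesgue measure on pairwise disjoint measurable sets,
  m(union_{n >= 1} I_n) = sum_{n >= 1} m(I_n) = sum_{n >= 1} a * r^(n-1),
  with a = 5/4 and r = 1/6.
Since 0 < r = 1/6 < 1, the geometric series converges:
  sum_{n >= 1} a * r^(n-1) = a / (1 - r).
  = 5/4 / (1 - 1/6)
  = 5/4 / (5/6)
  = 3/2.

3/2


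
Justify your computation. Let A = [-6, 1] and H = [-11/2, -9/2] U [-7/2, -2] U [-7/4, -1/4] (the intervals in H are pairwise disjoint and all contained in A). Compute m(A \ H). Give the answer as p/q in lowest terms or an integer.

The ambient interval has length m(A) = 1 - (-6) = 7.
Since the holes are disjoint and sit inside A, by finite additivity
  m(H) = sum_i (b_i - a_i), and m(A \ H) = m(A) - m(H).
Computing the hole measures:
  m(H_1) = -9/2 - (-11/2) = 1.
  m(H_2) = -2 - (-7/2) = 3/2.
  m(H_3) = -1/4 - (-7/4) = 3/2.
Summed: m(H) = 1 + 3/2 + 3/2 = 4.
So m(A \ H) = 7 - 4 = 3.

3


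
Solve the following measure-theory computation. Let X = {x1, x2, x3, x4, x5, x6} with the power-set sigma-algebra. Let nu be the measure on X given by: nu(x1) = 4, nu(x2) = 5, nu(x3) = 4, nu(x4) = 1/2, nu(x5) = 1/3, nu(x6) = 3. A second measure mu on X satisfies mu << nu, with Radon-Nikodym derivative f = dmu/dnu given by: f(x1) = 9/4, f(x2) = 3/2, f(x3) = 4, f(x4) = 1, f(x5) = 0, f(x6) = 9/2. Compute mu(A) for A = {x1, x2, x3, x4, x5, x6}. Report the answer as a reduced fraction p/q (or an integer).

By the defining property of the Radon-Nikodym derivative, for every measurable set A,
  mu(A) = integral_A f dnu.
Since nu is a discrete measure concentrated on the atoms of X, the integral over A reduces to the sum
  mu(A) = sum_{x in A} f(x) * nu({x}).
Computing each term:
  x1: f(x1) * nu(x1) = 9/4 * 4 = 9.
  x2: f(x2) * nu(x2) = 3/2 * 5 = 15/2.
  x3: f(x3) * nu(x3) = 4 * 4 = 16.
  x4: f(x4) * nu(x4) = 1 * 1/2 = 1/2.
  x5: f(x5) * nu(x5) = 0 * 1/3 = 0.
  x6: f(x6) * nu(x6) = 9/2 * 3 = 27/2.
Summing: mu(A) = 9 + 15/2 + 16 + 1/2 + 0 + 27/2 = 93/2.

93/2


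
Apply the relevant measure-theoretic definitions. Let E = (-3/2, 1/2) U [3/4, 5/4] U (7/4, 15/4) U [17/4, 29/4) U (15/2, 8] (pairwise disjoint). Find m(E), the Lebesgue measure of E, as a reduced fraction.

For pairwise disjoint intervals, m(union_i I_i) = sum_i m(I_i),
and m is invariant under swapping open/closed endpoints (single points have measure 0).
So m(E) = sum_i (b_i - a_i).
  I_1 has length 1/2 - (-3/2) = 2.
  I_2 has length 5/4 - 3/4 = 1/2.
  I_3 has length 15/4 - 7/4 = 2.
  I_4 has length 29/4 - 17/4 = 3.
  I_5 has length 8 - 15/2 = 1/2.
Summing:
  m(E) = 2 + 1/2 + 2 + 3 + 1/2 = 8.

8


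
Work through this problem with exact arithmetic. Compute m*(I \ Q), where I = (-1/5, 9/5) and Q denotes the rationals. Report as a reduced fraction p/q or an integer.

The interval I = (-1/5, 9/5) has m(I) = 9/5 - (-1/5) = 2 (endpoints are measure-zero, so open/closed/half-open agree). Write I = (I cap Q) u (I \ Q). The rationals in I are countable, so m*(I cap Q) = 0 (cover each rational by intervals whose total length is arbitrarily small). By countable subadditivity m*(I) <= m*(I cap Q) + m*(I \ Q), hence m*(I \ Q) >= m(I) = 2. The reverse inequality m*(I \ Q) <= m*(I) = 2 is trivial since (I \ Q) is a subset of I. Therefore m*(I \ Q) = 2.

2


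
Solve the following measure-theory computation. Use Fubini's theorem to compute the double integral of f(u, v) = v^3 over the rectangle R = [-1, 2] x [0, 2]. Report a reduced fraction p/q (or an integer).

f(u, v) is a tensor product of a function of u and a function of v, and both factors are bounded continuous (hence Lebesgue integrable) on the rectangle, so Fubini's theorem applies:
  integral_R f d(m x m) = (integral_a1^b1 1 du) * (integral_a2^b2 v^3 dv).
Inner integral in u: integral_{-1}^{2} 1 du = (2^1 - (-1)^1)/1
  = 3.
Inner integral in v: integral_{0}^{2} v^3 dv = (2^4 - 0^4)/4
  = 4.
Product: (3) * (4) = 12.

12


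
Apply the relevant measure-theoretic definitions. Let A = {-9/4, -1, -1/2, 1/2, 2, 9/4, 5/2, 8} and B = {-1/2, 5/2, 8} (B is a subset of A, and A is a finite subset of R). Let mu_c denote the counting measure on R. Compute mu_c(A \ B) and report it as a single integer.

Counting measure assigns mu_c(E) = |E| (number of elements) when E is finite. For B subset A, A \ B is the set of elements of A not in B, so |A \ B| = |A| - |B|.
|A| = 8, |B| = 3, so mu_c(A \ B) = 8 - 3 = 5.

5


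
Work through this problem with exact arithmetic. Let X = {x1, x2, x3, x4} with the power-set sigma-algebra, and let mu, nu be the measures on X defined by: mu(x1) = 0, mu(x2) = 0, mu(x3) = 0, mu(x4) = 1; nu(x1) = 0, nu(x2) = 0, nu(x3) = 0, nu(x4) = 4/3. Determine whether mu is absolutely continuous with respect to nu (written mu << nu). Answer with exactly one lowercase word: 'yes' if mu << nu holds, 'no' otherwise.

mu << nu means: every nu-null measurable set is also mu-null; equivalently, for every atom x, if nu({x}) = 0 then mu({x}) = 0.
Checking each atom:
  x1: nu = 0, mu = 0 -> consistent with mu << nu.
  x2: nu = 0, mu = 0 -> consistent with mu << nu.
  x3: nu = 0, mu = 0 -> consistent with mu << nu.
  x4: nu = 4/3 > 0 -> no constraint.
No atom violates the condition. Therefore mu << nu.

yes


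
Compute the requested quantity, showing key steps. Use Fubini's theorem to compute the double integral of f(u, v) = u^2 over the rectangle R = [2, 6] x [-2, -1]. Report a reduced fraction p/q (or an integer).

f(u, v) is a tensor product of a function of u and a function of v, and both factors are bounded continuous (hence Lebesgue integrable) on the rectangle, so Fubini's theorem applies:
  integral_R f d(m x m) = (integral_a1^b1 u^2 du) * (integral_a2^b2 1 dv).
Inner integral in u: integral_{2}^{6} u^2 du = (6^3 - 2^3)/3
  = 208/3.
Inner integral in v: integral_{-2}^{-1} 1 dv = ((-1)^1 - (-2)^1)/1
  = 1.
Product: (208/3) * (1) = 208/3.

208/3


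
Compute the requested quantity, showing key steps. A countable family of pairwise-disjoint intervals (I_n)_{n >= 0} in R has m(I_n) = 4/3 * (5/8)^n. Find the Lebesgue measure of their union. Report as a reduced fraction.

By countable additivity of the Lebesgue measure on pairwise disjoint measurable sets,
  m(union_{n >= 0} I_n) = sum_{n >= 0} m(I_n) = sum_{n >= 0} a * r^n,
  with a = 4/3 and r = 5/8.
Since 0 < r = 5/8 < 1, the geometric series converges:
  sum_{n >= 0} a * r^n = a / (1 - r).
  = 4/3 / (1 - 5/8)
  = 4/3 / (3/8)
  = 32/9.

32/9


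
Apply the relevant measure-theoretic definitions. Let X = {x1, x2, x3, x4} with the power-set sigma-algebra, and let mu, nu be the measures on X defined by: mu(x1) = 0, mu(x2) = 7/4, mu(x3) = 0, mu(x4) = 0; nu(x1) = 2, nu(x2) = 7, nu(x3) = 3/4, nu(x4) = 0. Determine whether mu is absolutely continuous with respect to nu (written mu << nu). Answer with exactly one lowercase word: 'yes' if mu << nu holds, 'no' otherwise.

mu << nu means: every nu-null measurable set is also mu-null; equivalently, for every atom x, if nu({x}) = 0 then mu({x}) = 0.
Checking each atom:
  x1: nu = 2 > 0 -> no constraint.
  x2: nu = 7 > 0 -> no constraint.
  x3: nu = 3/4 > 0 -> no constraint.
  x4: nu = 0, mu = 0 -> consistent with mu << nu.
No atom violates the condition. Therefore mu << nu.

yes


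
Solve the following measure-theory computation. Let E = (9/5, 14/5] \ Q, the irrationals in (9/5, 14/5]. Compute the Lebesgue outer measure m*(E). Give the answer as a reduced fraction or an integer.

The interval I = (9/5, 14/5] has m(I) = 14/5 - 9/5 = 1 (endpoints are measure-zero, so open/closed/half-open agree). Write I = (I cap Q) u (I \ Q). The rationals in I are countable, so m*(I cap Q) = 0 (cover each rational by intervals whose total length is arbitrarily small). By countable subadditivity m*(I) <= m*(I cap Q) + m*(I \ Q), hence m*(I \ Q) >= m(I) = 1. The reverse inequality m*(I \ Q) <= m*(I) = 1 is trivial since (I \ Q) is a subset of I. Therefore m*(I \ Q) = 1.

1


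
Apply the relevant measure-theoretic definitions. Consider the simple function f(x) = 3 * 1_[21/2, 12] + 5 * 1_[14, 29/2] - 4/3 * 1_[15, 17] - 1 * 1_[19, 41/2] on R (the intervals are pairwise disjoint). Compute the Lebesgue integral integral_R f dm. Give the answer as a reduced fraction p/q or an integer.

For a simple function f = sum_i c_i * 1_{A_i} with disjoint A_i,
  integral f dm = sum_i c_i * m(A_i).
Lengths of the A_i:
  m(A_1) = 12 - 21/2 = 3/2.
  m(A_2) = 29/2 - 14 = 1/2.
  m(A_3) = 17 - 15 = 2.
  m(A_4) = 41/2 - 19 = 3/2.
Contributions c_i * m(A_i):
  (3) * (3/2) = 9/2.
  (5) * (1/2) = 5/2.
  (-4/3) * (2) = -8/3.
  (-1) * (3/2) = -3/2.
Total: 9/2 + 5/2 - 8/3 - 3/2 = 17/6.

17/6


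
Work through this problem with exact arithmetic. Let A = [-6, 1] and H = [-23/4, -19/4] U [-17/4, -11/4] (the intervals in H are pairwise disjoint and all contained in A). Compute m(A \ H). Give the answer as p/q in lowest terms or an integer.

The ambient interval has length m(A) = 1 - (-6) = 7.
Since the holes are disjoint and sit inside A, by finite additivity
  m(H) = sum_i (b_i - a_i), and m(A \ H) = m(A) - m(H).
Computing the hole measures:
  m(H_1) = -19/4 - (-23/4) = 1.
  m(H_2) = -11/4 - (-17/4) = 3/2.
Summed: m(H) = 1 + 3/2 = 5/2.
So m(A \ H) = 7 - 5/2 = 9/2.

9/2


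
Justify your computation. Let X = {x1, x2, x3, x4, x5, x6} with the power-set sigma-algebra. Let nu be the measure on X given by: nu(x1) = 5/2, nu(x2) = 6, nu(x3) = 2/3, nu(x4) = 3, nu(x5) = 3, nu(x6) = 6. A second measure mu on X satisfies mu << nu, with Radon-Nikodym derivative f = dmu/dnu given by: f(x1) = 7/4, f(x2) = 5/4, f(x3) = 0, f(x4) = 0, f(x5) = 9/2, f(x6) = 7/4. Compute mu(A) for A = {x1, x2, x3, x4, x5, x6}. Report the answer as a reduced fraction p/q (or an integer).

By the defining property of the Radon-Nikodym derivative, for every measurable set A,
  mu(A) = integral_A f dnu.
Since nu is a discrete measure concentrated on the atoms of X, the integral over A reduces to the sum
  mu(A) = sum_{x in A} f(x) * nu({x}).
Computing each term:
  x1: f(x1) * nu(x1) = 7/4 * 5/2 = 35/8.
  x2: f(x2) * nu(x2) = 5/4 * 6 = 15/2.
  x3: f(x3) * nu(x3) = 0 * 2/3 = 0.
  x4: f(x4) * nu(x4) = 0 * 3 = 0.
  x5: f(x5) * nu(x5) = 9/2 * 3 = 27/2.
  x6: f(x6) * nu(x6) = 7/4 * 6 = 21/2.
Summing: mu(A) = 35/8 + 15/2 + 0 + 0 + 27/2 + 21/2 = 287/8.

287/8


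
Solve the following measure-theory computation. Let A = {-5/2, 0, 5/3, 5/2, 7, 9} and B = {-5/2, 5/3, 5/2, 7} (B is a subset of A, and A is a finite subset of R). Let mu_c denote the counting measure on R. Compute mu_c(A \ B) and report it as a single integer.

Counting measure assigns mu_c(E) = |E| (number of elements) when E is finite. For B subset A, A \ B is the set of elements of A not in B, so |A \ B| = |A| - |B|.
|A| = 6, |B| = 4, so mu_c(A \ B) = 6 - 4 = 2.

2


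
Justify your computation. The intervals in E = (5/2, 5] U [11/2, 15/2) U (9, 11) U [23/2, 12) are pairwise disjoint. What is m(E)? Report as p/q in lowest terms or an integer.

For pairwise disjoint intervals, m(union_i I_i) = sum_i m(I_i),
and m is invariant under swapping open/closed endpoints (single points have measure 0).
So m(E) = sum_i (b_i - a_i).
  I_1 has length 5 - 5/2 = 5/2.
  I_2 has length 15/2 - 11/2 = 2.
  I_3 has length 11 - 9 = 2.
  I_4 has length 12 - 23/2 = 1/2.
Summing:
  m(E) = 5/2 + 2 + 2 + 1/2 = 7.

7


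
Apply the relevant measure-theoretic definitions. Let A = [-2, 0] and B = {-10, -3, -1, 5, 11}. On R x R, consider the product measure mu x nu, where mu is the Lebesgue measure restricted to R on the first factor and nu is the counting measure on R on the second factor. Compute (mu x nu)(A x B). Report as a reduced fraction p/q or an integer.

For a measurable rectangle A x B, the product measure satisfies
  (mu x nu)(A x B) = mu(A) * nu(B).
  mu(A) = 2.
  nu(B) = 5.
  (mu x nu)(A x B) = 2 * 5 = 10.

10


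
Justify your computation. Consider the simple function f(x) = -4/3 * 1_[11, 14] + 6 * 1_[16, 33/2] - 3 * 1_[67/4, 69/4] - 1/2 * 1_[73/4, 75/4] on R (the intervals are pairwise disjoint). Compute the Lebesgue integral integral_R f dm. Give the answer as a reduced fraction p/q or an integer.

For a simple function f = sum_i c_i * 1_{A_i} with disjoint A_i,
  integral f dm = sum_i c_i * m(A_i).
Lengths of the A_i:
  m(A_1) = 14 - 11 = 3.
  m(A_2) = 33/2 - 16 = 1/2.
  m(A_3) = 69/4 - 67/4 = 1/2.
  m(A_4) = 75/4 - 73/4 = 1/2.
Contributions c_i * m(A_i):
  (-4/3) * (3) = -4.
  (6) * (1/2) = 3.
  (-3) * (1/2) = -3/2.
  (-1/2) * (1/2) = -1/4.
Total: -4 + 3 - 3/2 - 1/4 = -11/4.

-11/4


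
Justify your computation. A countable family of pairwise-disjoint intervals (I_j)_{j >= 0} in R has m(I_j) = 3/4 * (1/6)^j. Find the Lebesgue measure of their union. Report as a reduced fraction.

By countable additivity of the Lebesgue measure on pairwise disjoint measurable sets,
  m(union_{j >= 0} I_j) = sum_{j >= 0} m(I_j) = sum_{j >= 0} a * r^j,
  with a = 3/4 and r = 1/6.
Since 0 < r = 1/6 < 1, the geometric series converges:
  sum_{j >= 0} a * r^j = a / (1 - r).
  = 3/4 / (1 - 1/6)
  = 3/4 / (5/6)
  = 9/10.

9/10


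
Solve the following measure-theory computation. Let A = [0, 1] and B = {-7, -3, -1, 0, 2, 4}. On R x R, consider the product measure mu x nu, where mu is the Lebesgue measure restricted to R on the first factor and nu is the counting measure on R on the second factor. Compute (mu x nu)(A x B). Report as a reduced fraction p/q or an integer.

For a measurable rectangle A x B, the product measure satisfies
  (mu x nu)(A x B) = mu(A) * nu(B).
  mu(A) = 1.
  nu(B) = 6.
  (mu x nu)(A x B) = 1 * 6 = 6.

6


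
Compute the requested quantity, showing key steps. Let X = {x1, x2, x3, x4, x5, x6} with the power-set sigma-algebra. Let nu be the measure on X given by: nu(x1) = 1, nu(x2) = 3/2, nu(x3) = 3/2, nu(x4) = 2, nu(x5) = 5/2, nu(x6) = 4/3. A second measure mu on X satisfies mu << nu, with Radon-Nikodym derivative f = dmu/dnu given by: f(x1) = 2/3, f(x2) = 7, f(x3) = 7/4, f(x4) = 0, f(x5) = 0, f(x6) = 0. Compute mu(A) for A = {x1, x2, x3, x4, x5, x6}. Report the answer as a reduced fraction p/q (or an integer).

By the defining property of the Radon-Nikodym derivative, for every measurable set A,
  mu(A) = integral_A f dnu.
Since nu is a discrete measure concentrated on the atoms of X, the integral over A reduces to the sum
  mu(A) = sum_{x in A} f(x) * nu({x}).
Computing each term:
  x1: f(x1) * nu(x1) = 2/3 * 1 = 2/3.
  x2: f(x2) * nu(x2) = 7 * 3/2 = 21/2.
  x3: f(x3) * nu(x3) = 7/4 * 3/2 = 21/8.
  x4: f(x4) * nu(x4) = 0 * 2 = 0.
  x5: f(x5) * nu(x5) = 0 * 5/2 = 0.
  x6: f(x6) * nu(x6) = 0 * 4/3 = 0.
Summing: mu(A) = 2/3 + 21/2 + 21/8 + 0 + 0 + 0 = 331/24.

331/24


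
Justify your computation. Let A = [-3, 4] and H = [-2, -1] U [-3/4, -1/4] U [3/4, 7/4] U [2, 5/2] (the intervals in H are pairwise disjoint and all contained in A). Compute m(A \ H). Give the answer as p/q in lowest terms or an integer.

The ambient interval has length m(A) = 4 - (-3) = 7.
Since the holes are disjoint and sit inside A, by finite additivity
  m(H) = sum_i (b_i - a_i), and m(A \ H) = m(A) - m(H).
Computing the hole measures:
  m(H_1) = -1 - (-2) = 1.
  m(H_2) = -1/4 - (-3/4) = 1/2.
  m(H_3) = 7/4 - 3/4 = 1.
  m(H_4) = 5/2 - 2 = 1/2.
Summed: m(H) = 1 + 1/2 + 1 + 1/2 = 3.
So m(A \ H) = 7 - 3 = 4.

4


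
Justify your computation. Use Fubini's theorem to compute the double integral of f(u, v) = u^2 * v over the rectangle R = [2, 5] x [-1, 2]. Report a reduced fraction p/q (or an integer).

f(u, v) is a tensor product of a function of u and a function of v, and both factors are bounded continuous (hence Lebesgue integrable) on the rectangle, so Fubini's theorem applies:
  integral_R f d(m x m) = (integral_a1^b1 u^2 du) * (integral_a2^b2 v dv).
Inner integral in u: integral_{2}^{5} u^2 du = (5^3 - 2^3)/3
  = 39.
Inner integral in v: integral_{-1}^{2} v dv = (2^2 - (-1)^2)/2
  = 3/2.
Product: (39) * (3/2) = 117/2.

117/2


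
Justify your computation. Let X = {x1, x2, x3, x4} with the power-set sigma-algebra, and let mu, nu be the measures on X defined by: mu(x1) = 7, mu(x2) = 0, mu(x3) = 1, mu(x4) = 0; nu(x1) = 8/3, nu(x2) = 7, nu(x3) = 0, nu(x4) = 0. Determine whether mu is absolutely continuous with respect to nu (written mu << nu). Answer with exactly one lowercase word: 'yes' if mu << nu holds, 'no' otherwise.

mu << nu means: every nu-null measurable set is also mu-null; equivalently, for every atom x, if nu({x}) = 0 then mu({x}) = 0.
Checking each atom:
  x1: nu = 8/3 > 0 -> no constraint.
  x2: nu = 7 > 0 -> no constraint.
  x3: nu = 0, mu = 1 > 0 -> violates mu << nu.
  x4: nu = 0, mu = 0 -> consistent with mu << nu.
The atom(s) x3 violate the condition (nu = 0 but mu > 0). Therefore mu is NOT absolutely continuous w.r.t. nu.

no


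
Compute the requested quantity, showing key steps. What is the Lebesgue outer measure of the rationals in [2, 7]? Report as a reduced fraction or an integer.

E = Q cap [2, 7] is a subset of Q, which is countable. Enumerate Q = {q_1, q_2, ...}; for any eps > 0, cover q_k by the open interval (q_k - eps/2^(k+1), q_k + eps/2^(k+1)), of length eps/2^k. The total cover length is sum_{k>=1} eps/2^k = eps. Hence m*(E) <= m*(Q) <= eps for every eps > 0, and since outer measure is non-negative, m*(E) = 0.

0


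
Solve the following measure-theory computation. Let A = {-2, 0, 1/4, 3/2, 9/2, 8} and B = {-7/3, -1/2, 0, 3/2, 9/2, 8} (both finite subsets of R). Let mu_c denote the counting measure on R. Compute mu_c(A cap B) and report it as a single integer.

Counting measure on a finite set equals cardinality. mu_c(A cap B) = |A cap B| (elements appearing in both).
Enumerating the elements of A that also lie in B gives 4 element(s).
So mu_c(A cap B) = 4.

4


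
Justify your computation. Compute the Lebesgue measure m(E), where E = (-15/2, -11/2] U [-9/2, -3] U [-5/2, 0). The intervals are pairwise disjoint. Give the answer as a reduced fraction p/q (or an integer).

For pairwise disjoint intervals, m(union_i I_i) = sum_i m(I_i),
and m is invariant under swapping open/closed endpoints (single points have measure 0).
So m(E) = sum_i (b_i - a_i).
  I_1 has length -11/2 - (-15/2) = 2.
  I_2 has length -3 - (-9/2) = 3/2.
  I_3 has length 0 - (-5/2) = 5/2.
Summing:
  m(E) = 2 + 3/2 + 5/2 = 6.

6


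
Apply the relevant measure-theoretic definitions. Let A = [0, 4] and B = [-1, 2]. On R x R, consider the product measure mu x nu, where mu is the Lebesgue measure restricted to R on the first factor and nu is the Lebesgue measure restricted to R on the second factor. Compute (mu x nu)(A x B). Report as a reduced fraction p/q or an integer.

For a measurable rectangle A x B, the product measure satisfies
  (mu x nu)(A x B) = mu(A) * nu(B).
  mu(A) = 4.
  nu(B) = 3.
  (mu x nu)(A x B) = 4 * 3 = 12.

12


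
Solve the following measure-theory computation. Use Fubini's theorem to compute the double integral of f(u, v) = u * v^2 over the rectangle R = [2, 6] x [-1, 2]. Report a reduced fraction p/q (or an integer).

f(u, v) is a tensor product of a function of u and a function of v, and both factors are bounded continuous (hence Lebesgue integrable) on the rectangle, so Fubini's theorem applies:
  integral_R f d(m x m) = (integral_a1^b1 u du) * (integral_a2^b2 v^2 dv).
Inner integral in u: integral_{2}^{6} u du = (6^2 - 2^2)/2
  = 16.
Inner integral in v: integral_{-1}^{2} v^2 dv = (2^3 - (-1)^3)/3
  = 3.
Product: (16) * (3) = 48.

48


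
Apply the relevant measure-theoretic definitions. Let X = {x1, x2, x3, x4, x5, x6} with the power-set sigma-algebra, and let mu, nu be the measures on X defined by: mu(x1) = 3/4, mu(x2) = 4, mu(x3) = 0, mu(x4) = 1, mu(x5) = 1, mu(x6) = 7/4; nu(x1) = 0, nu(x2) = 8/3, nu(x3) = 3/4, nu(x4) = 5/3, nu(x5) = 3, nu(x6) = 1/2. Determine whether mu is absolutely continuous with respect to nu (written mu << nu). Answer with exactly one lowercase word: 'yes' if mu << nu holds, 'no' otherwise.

mu << nu means: every nu-null measurable set is also mu-null; equivalently, for every atom x, if nu({x}) = 0 then mu({x}) = 0.
Checking each atom:
  x1: nu = 0, mu = 3/4 > 0 -> violates mu << nu.
  x2: nu = 8/3 > 0 -> no constraint.
  x3: nu = 3/4 > 0 -> no constraint.
  x4: nu = 5/3 > 0 -> no constraint.
  x5: nu = 3 > 0 -> no constraint.
  x6: nu = 1/2 > 0 -> no constraint.
The atom(s) x1 violate the condition (nu = 0 but mu > 0). Therefore mu is NOT absolutely continuous w.r.t. nu.

no


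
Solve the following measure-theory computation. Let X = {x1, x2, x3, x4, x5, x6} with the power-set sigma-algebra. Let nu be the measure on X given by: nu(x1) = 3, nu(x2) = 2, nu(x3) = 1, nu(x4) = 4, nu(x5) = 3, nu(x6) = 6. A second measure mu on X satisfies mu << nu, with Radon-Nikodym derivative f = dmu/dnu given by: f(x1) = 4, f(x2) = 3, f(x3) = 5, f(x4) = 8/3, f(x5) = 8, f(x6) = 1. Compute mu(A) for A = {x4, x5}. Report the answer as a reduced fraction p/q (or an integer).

By the defining property of the Radon-Nikodym derivative, for every measurable set A,
  mu(A) = integral_A f dnu.
Since nu is a discrete measure concentrated on the atoms of X, the integral over A reduces to the sum
  mu(A) = sum_{x in A} f(x) * nu({x}).
Computing each term:
  x4: f(x4) * nu(x4) = 8/3 * 4 = 32/3.
  x5: f(x5) * nu(x5) = 8 * 3 = 24.
Summing: mu(A) = 32/3 + 24 = 104/3.

104/3


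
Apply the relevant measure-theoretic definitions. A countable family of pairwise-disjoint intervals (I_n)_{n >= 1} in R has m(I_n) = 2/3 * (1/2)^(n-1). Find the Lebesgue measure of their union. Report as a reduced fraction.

By countable additivity of the Lebesgue measure on pairwise disjoint measurable sets,
  m(union_{n >= 1} I_n) = sum_{n >= 1} m(I_n) = sum_{n >= 1} a * r^(n-1),
  with a = 2/3 and r = 1/2.
Since 0 < r = 1/2 < 1, the geometric series converges:
  sum_{n >= 1} a * r^(n-1) = a / (1 - r).
  = 2/3 / (1 - 1/2)
  = 2/3 / (1/2)
  = 4/3.

4/3


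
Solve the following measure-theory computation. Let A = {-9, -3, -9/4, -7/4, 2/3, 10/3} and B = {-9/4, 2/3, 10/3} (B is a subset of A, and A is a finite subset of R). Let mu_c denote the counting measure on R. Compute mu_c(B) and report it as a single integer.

Counting measure assigns mu_c(E) = |E| (number of elements) when E is finite.
B has 3 element(s), so mu_c(B) = 3.

3


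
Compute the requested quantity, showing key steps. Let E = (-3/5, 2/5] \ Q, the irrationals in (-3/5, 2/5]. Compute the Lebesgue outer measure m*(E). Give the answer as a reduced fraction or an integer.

The interval I = (-3/5, 2/5] has m(I) = 2/5 - (-3/5) = 1 (endpoints are measure-zero, so open/closed/half-open agree). Write I = (I cap Q) u (I \ Q). The rationals in I are countable, so m*(I cap Q) = 0 (cover each rational by intervals whose total length is arbitrarily small). By countable subadditivity m*(I) <= m*(I cap Q) + m*(I \ Q), hence m*(I \ Q) >= m(I) = 1. The reverse inequality m*(I \ Q) <= m*(I) = 1 is trivial since (I \ Q) is a subset of I. Therefore m*(I \ Q) = 1.

1


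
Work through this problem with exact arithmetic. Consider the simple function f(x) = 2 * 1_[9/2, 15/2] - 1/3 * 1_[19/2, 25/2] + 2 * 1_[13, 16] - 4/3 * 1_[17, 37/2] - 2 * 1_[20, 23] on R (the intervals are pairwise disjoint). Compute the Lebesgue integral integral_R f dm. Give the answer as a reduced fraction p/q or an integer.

For a simple function f = sum_i c_i * 1_{A_i} with disjoint A_i,
  integral f dm = sum_i c_i * m(A_i).
Lengths of the A_i:
  m(A_1) = 15/2 - 9/2 = 3.
  m(A_2) = 25/2 - 19/2 = 3.
  m(A_3) = 16 - 13 = 3.
  m(A_4) = 37/2 - 17 = 3/2.
  m(A_5) = 23 - 20 = 3.
Contributions c_i * m(A_i):
  (2) * (3) = 6.
  (-1/3) * (3) = -1.
  (2) * (3) = 6.
  (-4/3) * (3/2) = -2.
  (-2) * (3) = -6.
Total: 6 - 1 + 6 - 2 - 6 = 3.

3


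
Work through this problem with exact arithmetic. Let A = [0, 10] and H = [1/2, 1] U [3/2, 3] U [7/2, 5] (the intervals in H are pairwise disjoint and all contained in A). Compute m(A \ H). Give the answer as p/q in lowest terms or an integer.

The ambient interval has length m(A) = 10 - 0 = 10.
Since the holes are disjoint and sit inside A, by finite additivity
  m(H) = sum_i (b_i - a_i), and m(A \ H) = m(A) - m(H).
Computing the hole measures:
  m(H_1) = 1 - 1/2 = 1/2.
  m(H_2) = 3 - 3/2 = 3/2.
  m(H_3) = 5 - 7/2 = 3/2.
Summed: m(H) = 1/2 + 3/2 + 3/2 = 7/2.
So m(A \ H) = 10 - 7/2 = 13/2.

13/2


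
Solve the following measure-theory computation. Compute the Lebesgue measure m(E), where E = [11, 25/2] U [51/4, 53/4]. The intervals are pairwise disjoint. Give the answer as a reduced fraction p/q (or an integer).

For pairwise disjoint intervals, m(union_i I_i) = sum_i m(I_i),
and m is invariant under swapping open/closed endpoints (single points have measure 0).
So m(E) = sum_i (b_i - a_i).
  I_1 has length 25/2 - 11 = 3/2.
  I_2 has length 53/4 - 51/4 = 1/2.
Summing:
  m(E) = 3/2 + 1/2 = 2.

2


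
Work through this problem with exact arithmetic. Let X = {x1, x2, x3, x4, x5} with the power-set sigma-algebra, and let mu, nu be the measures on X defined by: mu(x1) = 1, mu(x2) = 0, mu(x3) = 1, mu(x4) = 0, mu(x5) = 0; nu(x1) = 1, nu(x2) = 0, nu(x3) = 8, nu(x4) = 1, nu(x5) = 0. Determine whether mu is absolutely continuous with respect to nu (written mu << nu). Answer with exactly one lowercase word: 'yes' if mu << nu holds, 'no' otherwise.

mu << nu means: every nu-null measurable set is also mu-null; equivalently, for every atom x, if nu({x}) = 0 then mu({x}) = 0.
Checking each atom:
  x1: nu = 1 > 0 -> no constraint.
  x2: nu = 0, mu = 0 -> consistent with mu << nu.
  x3: nu = 8 > 0 -> no constraint.
  x4: nu = 1 > 0 -> no constraint.
  x5: nu = 0, mu = 0 -> consistent with mu << nu.
No atom violates the condition. Therefore mu << nu.

yes


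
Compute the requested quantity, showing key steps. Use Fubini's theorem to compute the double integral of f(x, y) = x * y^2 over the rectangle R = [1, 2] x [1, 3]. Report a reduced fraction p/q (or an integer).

f(x, y) is a tensor product of a function of x and a function of y, and both factors are bounded continuous (hence Lebesgue integrable) on the rectangle, so Fubini's theorem applies:
  integral_R f d(m x m) = (integral_a1^b1 x dx) * (integral_a2^b2 y^2 dy).
Inner integral in x: integral_{1}^{2} x dx = (2^2 - 1^2)/2
  = 3/2.
Inner integral in y: integral_{1}^{3} y^2 dy = (3^3 - 1^3)/3
  = 26/3.
Product: (3/2) * (26/3) = 13.

13


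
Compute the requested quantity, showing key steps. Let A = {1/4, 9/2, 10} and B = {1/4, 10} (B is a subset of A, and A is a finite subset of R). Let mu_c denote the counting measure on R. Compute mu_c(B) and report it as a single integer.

Counting measure assigns mu_c(E) = |E| (number of elements) when E is finite.
B has 2 element(s), so mu_c(B) = 2.

2


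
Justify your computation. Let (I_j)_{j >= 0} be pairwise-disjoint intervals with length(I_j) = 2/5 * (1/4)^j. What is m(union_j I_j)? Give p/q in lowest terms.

By countable additivity of the Lebesgue measure on pairwise disjoint measurable sets,
  m(union_{j >= 0} I_j) = sum_{j >= 0} m(I_j) = sum_{j >= 0} a * r^j,
  with a = 2/5 and r = 1/4.
Since 0 < r = 1/4 < 1, the geometric series converges:
  sum_{j >= 0} a * r^j = a / (1 - r).
  = 2/5 / (1 - 1/4)
  = 2/5 / (3/4)
  = 8/15.

8/15


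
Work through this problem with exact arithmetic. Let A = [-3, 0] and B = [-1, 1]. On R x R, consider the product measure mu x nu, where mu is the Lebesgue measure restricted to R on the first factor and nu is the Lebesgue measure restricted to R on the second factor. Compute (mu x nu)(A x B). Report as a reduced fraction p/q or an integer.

For a measurable rectangle A x B, the product measure satisfies
  (mu x nu)(A x B) = mu(A) * nu(B).
  mu(A) = 3.
  nu(B) = 2.
  (mu x nu)(A x B) = 3 * 2 = 6.

6


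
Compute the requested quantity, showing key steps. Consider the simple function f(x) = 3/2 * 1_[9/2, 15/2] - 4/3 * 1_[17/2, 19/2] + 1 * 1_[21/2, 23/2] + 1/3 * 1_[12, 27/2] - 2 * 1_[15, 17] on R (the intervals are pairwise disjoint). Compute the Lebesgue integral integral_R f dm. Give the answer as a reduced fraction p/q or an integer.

For a simple function f = sum_i c_i * 1_{A_i} with disjoint A_i,
  integral f dm = sum_i c_i * m(A_i).
Lengths of the A_i:
  m(A_1) = 15/2 - 9/2 = 3.
  m(A_2) = 19/2 - 17/2 = 1.
  m(A_3) = 23/2 - 21/2 = 1.
  m(A_4) = 27/2 - 12 = 3/2.
  m(A_5) = 17 - 15 = 2.
Contributions c_i * m(A_i):
  (3/2) * (3) = 9/2.
  (-4/3) * (1) = -4/3.
  (1) * (1) = 1.
  (1/3) * (3/2) = 1/2.
  (-2) * (2) = -4.
Total: 9/2 - 4/3 + 1 + 1/2 - 4 = 2/3.

2/3


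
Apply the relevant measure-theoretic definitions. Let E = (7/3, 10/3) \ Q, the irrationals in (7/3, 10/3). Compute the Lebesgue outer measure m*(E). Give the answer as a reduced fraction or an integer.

The interval I = (7/3, 10/3) has m(I) = 10/3 - 7/3 = 1 (endpoints are measure-zero, so open/closed/half-open agree). Write I = (I cap Q) u (I \ Q). The rationals in I are countable, so m*(I cap Q) = 0 (cover each rational by intervals whose total length is arbitrarily small). By countable subadditivity m*(I) <= m*(I cap Q) + m*(I \ Q), hence m*(I \ Q) >= m(I) = 1. The reverse inequality m*(I \ Q) <= m*(I) = 1 is trivial since (I \ Q) is a subset of I. Therefore m*(I \ Q) = 1.

1


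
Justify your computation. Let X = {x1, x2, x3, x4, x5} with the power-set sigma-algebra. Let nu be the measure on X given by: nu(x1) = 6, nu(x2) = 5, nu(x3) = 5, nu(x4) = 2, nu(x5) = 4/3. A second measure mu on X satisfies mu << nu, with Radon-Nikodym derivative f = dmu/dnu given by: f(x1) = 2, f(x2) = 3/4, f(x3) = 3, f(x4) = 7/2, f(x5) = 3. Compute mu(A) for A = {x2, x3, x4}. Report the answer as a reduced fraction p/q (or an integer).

By the defining property of the Radon-Nikodym derivative, for every measurable set A,
  mu(A) = integral_A f dnu.
Since nu is a discrete measure concentrated on the atoms of X, the integral over A reduces to the sum
  mu(A) = sum_{x in A} f(x) * nu({x}).
Computing each term:
  x2: f(x2) * nu(x2) = 3/4 * 5 = 15/4.
  x3: f(x3) * nu(x3) = 3 * 5 = 15.
  x4: f(x4) * nu(x4) = 7/2 * 2 = 7.
Summing: mu(A) = 15/4 + 15 + 7 = 103/4.

103/4
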